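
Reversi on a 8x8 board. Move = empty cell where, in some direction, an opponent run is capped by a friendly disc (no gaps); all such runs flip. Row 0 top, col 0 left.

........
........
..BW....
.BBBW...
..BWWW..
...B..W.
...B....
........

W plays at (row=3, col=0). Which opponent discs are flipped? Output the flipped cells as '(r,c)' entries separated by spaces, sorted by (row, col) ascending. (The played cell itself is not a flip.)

Answer: (3,1) (3,2) (3,3)

Derivation:
Dir NW: edge -> no flip
Dir N: first cell '.' (not opp) -> no flip
Dir NE: first cell '.' (not opp) -> no flip
Dir W: edge -> no flip
Dir E: opp run (3,1) (3,2) (3,3) capped by W -> flip
Dir SW: edge -> no flip
Dir S: first cell '.' (not opp) -> no flip
Dir SE: first cell '.' (not opp) -> no flip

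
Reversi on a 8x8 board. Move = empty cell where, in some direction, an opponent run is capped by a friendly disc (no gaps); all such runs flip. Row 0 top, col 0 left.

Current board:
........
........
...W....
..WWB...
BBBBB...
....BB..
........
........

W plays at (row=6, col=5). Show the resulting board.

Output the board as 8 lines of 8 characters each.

Place W at (6,5); scan 8 dirs for brackets.
Dir NW: opp run (5,4) (4,3) capped by W -> flip
Dir N: opp run (5,5), next='.' -> no flip
Dir NE: first cell '.' (not opp) -> no flip
Dir W: first cell '.' (not opp) -> no flip
Dir E: first cell '.' (not opp) -> no flip
Dir SW: first cell '.' (not opp) -> no flip
Dir S: first cell '.' (not opp) -> no flip
Dir SE: first cell '.' (not opp) -> no flip
All flips: (4,3) (5,4)

Answer: ........
........
...W....
..WWB...
BBBWB...
....WB..
.....W..
........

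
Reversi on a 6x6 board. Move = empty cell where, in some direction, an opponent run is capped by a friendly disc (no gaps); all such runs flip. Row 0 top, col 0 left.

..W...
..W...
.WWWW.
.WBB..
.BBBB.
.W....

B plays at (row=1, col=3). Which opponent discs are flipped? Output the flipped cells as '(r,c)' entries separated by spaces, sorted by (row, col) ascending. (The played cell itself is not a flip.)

Dir NW: opp run (0,2), next=edge -> no flip
Dir N: first cell '.' (not opp) -> no flip
Dir NE: first cell '.' (not opp) -> no flip
Dir W: opp run (1,2), next='.' -> no flip
Dir E: first cell '.' (not opp) -> no flip
Dir SW: opp run (2,2) (3,1), next='.' -> no flip
Dir S: opp run (2,3) capped by B -> flip
Dir SE: opp run (2,4), next='.' -> no flip

Answer: (2,3)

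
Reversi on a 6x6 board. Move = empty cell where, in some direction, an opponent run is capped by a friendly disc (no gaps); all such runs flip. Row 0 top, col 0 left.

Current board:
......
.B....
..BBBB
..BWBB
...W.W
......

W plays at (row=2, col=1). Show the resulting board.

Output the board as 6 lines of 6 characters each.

Answer: ......
.B....
.WBBBB
..WWBB
...W.W
......

Derivation:
Place W at (2,1); scan 8 dirs for brackets.
Dir NW: first cell '.' (not opp) -> no flip
Dir N: opp run (1,1), next='.' -> no flip
Dir NE: first cell '.' (not opp) -> no flip
Dir W: first cell '.' (not opp) -> no flip
Dir E: opp run (2,2) (2,3) (2,4) (2,5), next=edge -> no flip
Dir SW: first cell '.' (not opp) -> no flip
Dir S: first cell '.' (not opp) -> no flip
Dir SE: opp run (3,2) capped by W -> flip
All flips: (3,2)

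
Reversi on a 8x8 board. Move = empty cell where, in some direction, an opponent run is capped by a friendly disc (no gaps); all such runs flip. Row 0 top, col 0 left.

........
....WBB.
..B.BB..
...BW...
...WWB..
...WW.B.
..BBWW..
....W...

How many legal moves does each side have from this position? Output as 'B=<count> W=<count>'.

-- B to move --
(0,3): flips 1 -> legal
(0,4): flips 1 -> legal
(0,5): no bracket -> illegal
(1,3): flips 1 -> legal
(2,3): flips 1 -> legal
(3,2): no bracket -> illegal
(3,5): flips 3 -> legal
(4,2): flips 2 -> legal
(5,2): flips 2 -> legal
(5,5): flips 1 -> legal
(6,6): flips 2 -> legal
(7,3): no bracket -> illegal
(7,5): no bracket -> illegal
(7,6): no bracket -> illegal
B mobility = 9
-- W to move --
(0,4): no bracket -> illegal
(0,5): no bracket -> illegal
(0,6): no bracket -> illegal
(0,7): flips 2 -> legal
(1,1): flips 2 -> legal
(1,2): no bracket -> illegal
(1,3): no bracket -> illegal
(1,7): flips 2 -> legal
(2,1): no bracket -> illegal
(2,3): flips 1 -> legal
(2,6): no bracket -> illegal
(2,7): no bracket -> illegal
(3,1): no bracket -> illegal
(3,2): flips 1 -> legal
(3,5): no bracket -> illegal
(3,6): flips 2 -> legal
(4,2): no bracket -> illegal
(4,6): flips 1 -> legal
(4,7): flips 1 -> legal
(5,1): no bracket -> illegal
(5,2): flips 1 -> legal
(5,5): no bracket -> illegal
(5,7): no bracket -> illegal
(6,1): flips 2 -> legal
(6,6): no bracket -> illegal
(6,7): flips 2 -> legal
(7,1): flips 1 -> legal
(7,2): flips 1 -> legal
(7,3): flips 1 -> legal
W mobility = 14

Answer: B=9 W=14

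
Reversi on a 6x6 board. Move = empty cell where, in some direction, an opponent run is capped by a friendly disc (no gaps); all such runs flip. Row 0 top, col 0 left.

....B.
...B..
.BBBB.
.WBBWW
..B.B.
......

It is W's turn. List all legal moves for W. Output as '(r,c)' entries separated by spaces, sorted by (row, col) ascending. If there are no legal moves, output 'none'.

(0,2): flips 2 -> legal
(0,3): no bracket -> illegal
(0,5): no bracket -> illegal
(1,0): no bracket -> illegal
(1,1): flips 1 -> legal
(1,2): flips 1 -> legal
(1,4): flips 1 -> legal
(1,5): no bracket -> illegal
(2,0): no bracket -> illegal
(2,5): no bracket -> illegal
(3,0): no bracket -> illegal
(4,1): no bracket -> illegal
(4,3): no bracket -> illegal
(4,5): no bracket -> illegal
(5,1): no bracket -> illegal
(5,2): no bracket -> illegal
(5,3): flips 2 -> legal
(5,4): flips 1 -> legal
(5,5): no bracket -> illegal

Answer: (0,2) (1,1) (1,2) (1,4) (5,3) (5,4)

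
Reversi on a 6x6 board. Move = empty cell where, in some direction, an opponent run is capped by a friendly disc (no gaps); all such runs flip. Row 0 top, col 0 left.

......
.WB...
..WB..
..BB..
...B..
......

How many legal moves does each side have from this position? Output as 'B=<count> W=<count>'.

-- B to move --
(0,0): flips 2 -> legal
(0,1): no bracket -> illegal
(0,2): no bracket -> illegal
(1,0): flips 1 -> legal
(1,3): no bracket -> illegal
(2,0): no bracket -> illegal
(2,1): flips 1 -> legal
(3,1): no bracket -> illegal
B mobility = 3
-- W to move --
(0,1): no bracket -> illegal
(0,2): flips 1 -> legal
(0,3): no bracket -> illegal
(1,3): flips 1 -> legal
(1,4): no bracket -> illegal
(2,1): no bracket -> illegal
(2,4): flips 1 -> legal
(3,1): no bracket -> illegal
(3,4): no bracket -> illegal
(4,1): no bracket -> illegal
(4,2): flips 1 -> legal
(4,4): flips 1 -> legal
(5,2): no bracket -> illegal
(5,3): no bracket -> illegal
(5,4): no bracket -> illegal
W mobility = 5

Answer: B=3 W=5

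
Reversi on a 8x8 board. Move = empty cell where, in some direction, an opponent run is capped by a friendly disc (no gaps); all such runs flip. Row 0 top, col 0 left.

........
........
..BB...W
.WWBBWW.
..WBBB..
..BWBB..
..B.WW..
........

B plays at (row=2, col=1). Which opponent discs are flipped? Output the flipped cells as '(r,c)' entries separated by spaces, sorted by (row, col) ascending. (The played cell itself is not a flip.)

Answer: (3,2)

Derivation:
Dir NW: first cell '.' (not opp) -> no flip
Dir N: first cell '.' (not opp) -> no flip
Dir NE: first cell '.' (not opp) -> no flip
Dir W: first cell '.' (not opp) -> no flip
Dir E: first cell 'B' (not opp) -> no flip
Dir SW: first cell '.' (not opp) -> no flip
Dir S: opp run (3,1), next='.' -> no flip
Dir SE: opp run (3,2) capped by B -> flip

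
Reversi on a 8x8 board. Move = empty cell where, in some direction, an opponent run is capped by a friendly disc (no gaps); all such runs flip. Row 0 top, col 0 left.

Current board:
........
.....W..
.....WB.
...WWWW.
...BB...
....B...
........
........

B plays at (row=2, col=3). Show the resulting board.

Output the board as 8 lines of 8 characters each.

Answer: ........
.....W..
...B.WB.
...BWWW.
...BB...
....B...
........
........

Derivation:
Place B at (2,3); scan 8 dirs for brackets.
Dir NW: first cell '.' (not opp) -> no flip
Dir N: first cell '.' (not opp) -> no flip
Dir NE: first cell '.' (not opp) -> no flip
Dir W: first cell '.' (not opp) -> no flip
Dir E: first cell '.' (not opp) -> no flip
Dir SW: first cell '.' (not opp) -> no flip
Dir S: opp run (3,3) capped by B -> flip
Dir SE: opp run (3,4), next='.' -> no flip
All flips: (3,3)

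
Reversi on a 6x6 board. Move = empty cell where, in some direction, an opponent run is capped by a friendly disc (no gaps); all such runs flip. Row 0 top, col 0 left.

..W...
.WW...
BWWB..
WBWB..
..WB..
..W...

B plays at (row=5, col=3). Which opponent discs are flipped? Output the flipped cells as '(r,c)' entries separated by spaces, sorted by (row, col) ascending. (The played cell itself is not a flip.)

Dir NW: opp run (4,2) capped by B -> flip
Dir N: first cell 'B' (not opp) -> no flip
Dir NE: first cell '.' (not opp) -> no flip
Dir W: opp run (5,2), next='.' -> no flip
Dir E: first cell '.' (not opp) -> no flip
Dir SW: edge -> no flip
Dir S: edge -> no flip
Dir SE: edge -> no flip

Answer: (4,2)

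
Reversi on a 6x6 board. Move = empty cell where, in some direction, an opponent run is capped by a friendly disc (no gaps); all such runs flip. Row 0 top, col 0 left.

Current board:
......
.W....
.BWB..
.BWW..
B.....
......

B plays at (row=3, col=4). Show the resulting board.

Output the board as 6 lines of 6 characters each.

Answer: ......
.W....
.BWB..
.BBBB.
B.....
......

Derivation:
Place B at (3,4); scan 8 dirs for brackets.
Dir NW: first cell 'B' (not opp) -> no flip
Dir N: first cell '.' (not opp) -> no flip
Dir NE: first cell '.' (not opp) -> no flip
Dir W: opp run (3,3) (3,2) capped by B -> flip
Dir E: first cell '.' (not opp) -> no flip
Dir SW: first cell '.' (not opp) -> no flip
Dir S: first cell '.' (not opp) -> no flip
Dir SE: first cell '.' (not opp) -> no flip
All flips: (3,2) (3,3)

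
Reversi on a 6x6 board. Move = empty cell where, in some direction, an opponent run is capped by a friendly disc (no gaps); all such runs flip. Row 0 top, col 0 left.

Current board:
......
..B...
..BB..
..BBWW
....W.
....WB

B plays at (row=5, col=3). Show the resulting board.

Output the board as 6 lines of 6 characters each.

Place B at (5,3); scan 8 dirs for brackets.
Dir NW: first cell '.' (not opp) -> no flip
Dir N: first cell '.' (not opp) -> no flip
Dir NE: opp run (4,4) (3,5), next=edge -> no flip
Dir W: first cell '.' (not opp) -> no flip
Dir E: opp run (5,4) capped by B -> flip
Dir SW: edge -> no flip
Dir S: edge -> no flip
Dir SE: edge -> no flip
All flips: (5,4)

Answer: ......
..B...
..BB..
..BBWW
....W.
...BBB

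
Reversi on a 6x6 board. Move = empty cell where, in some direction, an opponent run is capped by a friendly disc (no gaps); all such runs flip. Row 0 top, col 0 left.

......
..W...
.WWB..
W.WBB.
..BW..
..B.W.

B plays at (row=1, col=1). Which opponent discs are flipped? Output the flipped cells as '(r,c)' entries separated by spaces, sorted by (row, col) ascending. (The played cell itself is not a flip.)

Answer: (2,2)

Derivation:
Dir NW: first cell '.' (not opp) -> no flip
Dir N: first cell '.' (not opp) -> no flip
Dir NE: first cell '.' (not opp) -> no flip
Dir W: first cell '.' (not opp) -> no flip
Dir E: opp run (1,2), next='.' -> no flip
Dir SW: first cell '.' (not opp) -> no flip
Dir S: opp run (2,1), next='.' -> no flip
Dir SE: opp run (2,2) capped by B -> flip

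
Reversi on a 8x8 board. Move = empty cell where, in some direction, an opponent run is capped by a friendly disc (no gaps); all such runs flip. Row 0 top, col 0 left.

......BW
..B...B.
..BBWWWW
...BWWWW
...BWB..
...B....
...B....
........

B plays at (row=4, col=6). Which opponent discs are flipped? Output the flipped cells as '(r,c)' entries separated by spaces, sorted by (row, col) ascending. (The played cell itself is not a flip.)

Dir NW: opp run (3,5) (2,4), next='.' -> no flip
Dir N: opp run (3,6) (2,6) capped by B -> flip
Dir NE: opp run (3,7), next=edge -> no flip
Dir W: first cell 'B' (not opp) -> no flip
Dir E: first cell '.' (not opp) -> no flip
Dir SW: first cell '.' (not opp) -> no flip
Dir S: first cell '.' (not opp) -> no flip
Dir SE: first cell '.' (not opp) -> no flip

Answer: (2,6) (3,6)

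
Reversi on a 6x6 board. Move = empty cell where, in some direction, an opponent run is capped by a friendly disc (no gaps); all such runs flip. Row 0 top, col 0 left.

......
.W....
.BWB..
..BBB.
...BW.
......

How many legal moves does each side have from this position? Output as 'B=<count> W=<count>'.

Answer: B=6 W=4

Derivation:
-- B to move --
(0,0): flips 2 -> legal
(0,1): flips 1 -> legal
(0,2): no bracket -> illegal
(1,0): no bracket -> illegal
(1,2): flips 1 -> legal
(1,3): no bracket -> illegal
(2,0): no bracket -> illegal
(3,1): no bracket -> illegal
(3,5): no bracket -> illegal
(4,5): flips 1 -> legal
(5,3): no bracket -> illegal
(5,4): flips 1 -> legal
(5,5): flips 1 -> legal
B mobility = 6
-- W to move --
(1,0): no bracket -> illegal
(1,2): no bracket -> illegal
(1,3): no bracket -> illegal
(1,4): no bracket -> illegal
(2,0): flips 1 -> legal
(2,4): flips 2 -> legal
(2,5): no bracket -> illegal
(3,0): no bracket -> illegal
(3,1): flips 1 -> legal
(3,5): no bracket -> illegal
(4,1): no bracket -> illegal
(4,2): flips 2 -> legal
(4,5): no bracket -> illegal
(5,2): no bracket -> illegal
(5,3): no bracket -> illegal
(5,4): no bracket -> illegal
W mobility = 4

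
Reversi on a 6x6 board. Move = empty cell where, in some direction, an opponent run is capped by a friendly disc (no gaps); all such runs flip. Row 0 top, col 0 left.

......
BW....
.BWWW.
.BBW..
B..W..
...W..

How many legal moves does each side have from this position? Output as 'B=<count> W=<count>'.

-- B to move --
(0,0): no bracket -> illegal
(0,1): flips 1 -> legal
(0,2): no bracket -> illegal
(1,2): flips 2 -> legal
(1,3): flips 1 -> legal
(1,4): flips 1 -> legal
(1,5): no bracket -> illegal
(2,0): no bracket -> illegal
(2,5): flips 3 -> legal
(3,4): flips 1 -> legal
(3,5): no bracket -> illegal
(4,2): no bracket -> illegal
(4,4): no bracket -> illegal
(5,2): no bracket -> illegal
(5,4): flips 1 -> legal
B mobility = 7
-- W to move --
(0,0): no bracket -> illegal
(0,1): no bracket -> illegal
(1,2): no bracket -> illegal
(2,0): flips 1 -> legal
(3,0): flips 2 -> legal
(4,1): flips 3 -> legal
(4,2): flips 1 -> legal
(5,0): no bracket -> illegal
(5,1): no bracket -> illegal
W mobility = 4

Answer: B=7 W=4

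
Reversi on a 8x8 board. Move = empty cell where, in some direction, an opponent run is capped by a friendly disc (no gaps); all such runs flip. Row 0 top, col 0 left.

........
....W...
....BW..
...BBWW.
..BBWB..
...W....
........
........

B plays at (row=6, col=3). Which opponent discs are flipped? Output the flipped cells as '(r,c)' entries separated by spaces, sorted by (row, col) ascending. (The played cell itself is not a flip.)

Answer: (5,3)

Derivation:
Dir NW: first cell '.' (not opp) -> no flip
Dir N: opp run (5,3) capped by B -> flip
Dir NE: first cell '.' (not opp) -> no flip
Dir W: first cell '.' (not opp) -> no flip
Dir E: first cell '.' (not opp) -> no flip
Dir SW: first cell '.' (not opp) -> no flip
Dir S: first cell '.' (not opp) -> no flip
Dir SE: first cell '.' (not opp) -> no flip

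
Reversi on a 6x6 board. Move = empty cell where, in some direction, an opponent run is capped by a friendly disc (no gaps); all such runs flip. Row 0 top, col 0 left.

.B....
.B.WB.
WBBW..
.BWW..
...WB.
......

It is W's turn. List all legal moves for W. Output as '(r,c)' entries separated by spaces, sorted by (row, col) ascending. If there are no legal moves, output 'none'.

Answer: (0,0) (0,2) (0,5) (1,0) (1,2) (1,5) (3,0) (4,0) (4,2) (4,5) (5,5)

Derivation:
(0,0): flips 2 -> legal
(0,2): flips 1 -> legal
(0,3): no bracket -> illegal
(0,4): no bracket -> illegal
(0,5): flips 1 -> legal
(1,0): flips 1 -> legal
(1,2): flips 1 -> legal
(1,5): flips 1 -> legal
(2,4): no bracket -> illegal
(2,5): no bracket -> illegal
(3,0): flips 1 -> legal
(3,4): no bracket -> illegal
(3,5): no bracket -> illegal
(4,0): flips 2 -> legal
(4,1): no bracket -> illegal
(4,2): flips 1 -> legal
(4,5): flips 1 -> legal
(5,3): no bracket -> illegal
(5,4): no bracket -> illegal
(5,5): flips 1 -> legal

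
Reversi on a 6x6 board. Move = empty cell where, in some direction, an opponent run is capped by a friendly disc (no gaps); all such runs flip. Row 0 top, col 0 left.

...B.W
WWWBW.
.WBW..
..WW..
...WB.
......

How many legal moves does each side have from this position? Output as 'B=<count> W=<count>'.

Answer: B=9 W=2

Derivation:
-- B to move --
(0,0): flips 1 -> legal
(0,1): no bracket -> illegal
(0,2): flips 1 -> legal
(0,4): no bracket -> illegal
(1,5): flips 1 -> legal
(2,0): flips 1 -> legal
(2,4): flips 1 -> legal
(2,5): flips 1 -> legal
(3,0): flips 2 -> legal
(3,1): no bracket -> illegal
(3,4): no bracket -> illegal
(4,1): no bracket -> illegal
(4,2): flips 2 -> legal
(5,2): no bracket -> illegal
(5,3): flips 3 -> legal
(5,4): no bracket -> illegal
B mobility = 9
-- W to move --
(0,2): no bracket -> illegal
(0,4): no bracket -> illegal
(2,4): no bracket -> illegal
(3,1): no bracket -> illegal
(3,4): no bracket -> illegal
(3,5): no bracket -> illegal
(4,5): flips 1 -> legal
(5,3): no bracket -> illegal
(5,4): no bracket -> illegal
(5,5): flips 1 -> legal
W mobility = 2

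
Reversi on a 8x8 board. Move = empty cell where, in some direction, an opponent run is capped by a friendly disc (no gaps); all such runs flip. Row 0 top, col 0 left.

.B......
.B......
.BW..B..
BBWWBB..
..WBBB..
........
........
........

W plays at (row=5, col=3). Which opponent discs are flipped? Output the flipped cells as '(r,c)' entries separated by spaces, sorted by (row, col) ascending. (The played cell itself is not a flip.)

Dir NW: first cell 'W' (not opp) -> no flip
Dir N: opp run (4,3) capped by W -> flip
Dir NE: opp run (4,4) (3,5), next='.' -> no flip
Dir W: first cell '.' (not opp) -> no flip
Dir E: first cell '.' (not opp) -> no flip
Dir SW: first cell '.' (not opp) -> no flip
Dir S: first cell '.' (not opp) -> no flip
Dir SE: first cell '.' (not opp) -> no flip

Answer: (4,3)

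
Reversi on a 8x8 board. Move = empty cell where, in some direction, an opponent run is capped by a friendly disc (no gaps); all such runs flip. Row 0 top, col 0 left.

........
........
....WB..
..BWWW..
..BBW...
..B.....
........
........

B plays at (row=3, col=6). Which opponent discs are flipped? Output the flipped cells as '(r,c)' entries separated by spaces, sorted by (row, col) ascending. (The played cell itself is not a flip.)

Answer: (3,3) (3,4) (3,5)

Derivation:
Dir NW: first cell 'B' (not opp) -> no flip
Dir N: first cell '.' (not opp) -> no flip
Dir NE: first cell '.' (not opp) -> no flip
Dir W: opp run (3,5) (3,4) (3,3) capped by B -> flip
Dir E: first cell '.' (not opp) -> no flip
Dir SW: first cell '.' (not opp) -> no flip
Dir S: first cell '.' (not opp) -> no flip
Dir SE: first cell '.' (not opp) -> no flip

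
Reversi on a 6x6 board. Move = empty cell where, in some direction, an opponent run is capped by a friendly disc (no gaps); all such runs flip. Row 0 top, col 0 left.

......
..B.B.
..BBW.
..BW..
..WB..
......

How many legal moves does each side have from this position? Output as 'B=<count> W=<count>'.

Answer: B=5 W=8

Derivation:
-- B to move --
(1,3): no bracket -> illegal
(1,5): no bracket -> illegal
(2,5): flips 1 -> legal
(3,1): no bracket -> illegal
(3,4): flips 2 -> legal
(3,5): no bracket -> illegal
(4,1): flips 1 -> legal
(4,4): flips 1 -> legal
(5,1): no bracket -> illegal
(5,2): flips 1 -> legal
(5,3): no bracket -> illegal
B mobility = 5
-- W to move --
(0,1): no bracket -> illegal
(0,2): flips 3 -> legal
(0,3): no bracket -> illegal
(0,4): flips 1 -> legal
(0,5): no bracket -> illegal
(1,1): flips 1 -> legal
(1,3): flips 1 -> legal
(1,5): no bracket -> illegal
(2,1): flips 2 -> legal
(2,5): no bracket -> illegal
(3,1): flips 1 -> legal
(3,4): no bracket -> illegal
(4,1): no bracket -> illegal
(4,4): flips 1 -> legal
(5,2): no bracket -> illegal
(5,3): flips 1 -> legal
(5,4): no bracket -> illegal
W mobility = 8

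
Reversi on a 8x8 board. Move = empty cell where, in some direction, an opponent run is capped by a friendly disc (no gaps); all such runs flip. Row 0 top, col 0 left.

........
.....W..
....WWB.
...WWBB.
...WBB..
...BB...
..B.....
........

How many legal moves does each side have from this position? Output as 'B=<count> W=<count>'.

-- B to move --
(0,4): flips 1 -> legal
(0,5): flips 2 -> legal
(0,6): no bracket -> illegal
(1,3): flips 1 -> legal
(1,4): flips 3 -> legal
(1,6): no bracket -> illegal
(2,2): flips 1 -> legal
(2,3): flips 5 -> legal
(3,2): flips 3 -> legal
(4,2): flips 1 -> legal
(5,2): no bracket -> illegal
B mobility = 8
-- W to move --
(1,6): no bracket -> illegal
(1,7): no bracket -> illegal
(2,7): flips 1 -> legal
(3,7): flips 3 -> legal
(4,2): no bracket -> illegal
(4,6): flips 3 -> legal
(4,7): flips 1 -> legal
(5,1): no bracket -> illegal
(5,2): no bracket -> illegal
(5,5): flips 3 -> legal
(5,6): flips 1 -> legal
(6,1): no bracket -> illegal
(6,3): flips 1 -> legal
(6,4): flips 2 -> legal
(6,5): flips 1 -> legal
(7,1): no bracket -> illegal
(7,2): no bracket -> illegal
(7,3): no bracket -> illegal
W mobility = 9

Answer: B=8 W=9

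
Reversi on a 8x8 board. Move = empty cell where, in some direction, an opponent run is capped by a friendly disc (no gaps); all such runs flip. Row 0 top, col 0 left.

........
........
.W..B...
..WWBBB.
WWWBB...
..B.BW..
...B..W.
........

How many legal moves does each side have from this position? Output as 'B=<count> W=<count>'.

Answer: B=8 W=7

Derivation:
-- B to move --
(1,0): flips 2 -> legal
(1,1): no bracket -> illegal
(1,2): no bracket -> illegal
(2,0): no bracket -> illegal
(2,2): flips 3 -> legal
(2,3): flips 1 -> legal
(3,0): flips 1 -> legal
(3,1): flips 2 -> legal
(4,5): no bracket -> illegal
(4,6): no bracket -> illegal
(5,0): no bracket -> illegal
(5,1): flips 2 -> legal
(5,3): no bracket -> illegal
(5,6): flips 1 -> legal
(5,7): no bracket -> illegal
(6,4): no bracket -> illegal
(6,5): no bracket -> illegal
(6,7): no bracket -> illegal
(7,5): no bracket -> illegal
(7,6): no bracket -> illegal
(7,7): flips 2 -> legal
B mobility = 8
-- W to move --
(1,3): no bracket -> illegal
(1,4): no bracket -> illegal
(1,5): flips 1 -> legal
(2,3): no bracket -> illegal
(2,5): no bracket -> illegal
(2,6): no bracket -> illegal
(2,7): no bracket -> illegal
(3,7): flips 3 -> legal
(4,5): flips 2 -> legal
(4,6): no bracket -> illegal
(4,7): no bracket -> illegal
(5,1): no bracket -> illegal
(5,3): flips 2 -> legal
(6,1): no bracket -> illegal
(6,2): flips 1 -> legal
(6,4): no bracket -> illegal
(6,5): flips 2 -> legal
(7,2): no bracket -> illegal
(7,3): no bracket -> illegal
(7,4): flips 2 -> legal
W mobility = 7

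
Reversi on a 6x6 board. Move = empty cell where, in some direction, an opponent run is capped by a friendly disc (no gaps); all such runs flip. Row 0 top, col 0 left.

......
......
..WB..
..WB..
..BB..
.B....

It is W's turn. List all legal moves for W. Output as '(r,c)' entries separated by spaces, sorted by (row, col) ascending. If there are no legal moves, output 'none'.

Answer: (1,4) (2,4) (3,4) (4,4) (5,2) (5,4)

Derivation:
(1,2): no bracket -> illegal
(1,3): no bracket -> illegal
(1,4): flips 1 -> legal
(2,4): flips 1 -> legal
(3,1): no bracket -> illegal
(3,4): flips 1 -> legal
(4,0): no bracket -> illegal
(4,1): no bracket -> illegal
(4,4): flips 1 -> legal
(5,0): no bracket -> illegal
(5,2): flips 1 -> legal
(5,3): no bracket -> illegal
(5,4): flips 1 -> legal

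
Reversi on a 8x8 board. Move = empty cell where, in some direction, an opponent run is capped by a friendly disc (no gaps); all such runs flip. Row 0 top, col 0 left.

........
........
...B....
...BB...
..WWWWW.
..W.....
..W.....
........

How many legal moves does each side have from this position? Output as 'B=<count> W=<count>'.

-- B to move --
(3,1): no bracket -> illegal
(3,2): no bracket -> illegal
(3,5): no bracket -> illegal
(3,6): no bracket -> illegal
(3,7): no bracket -> illegal
(4,1): no bracket -> illegal
(4,7): no bracket -> illegal
(5,1): flips 1 -> legal
(5,3): flips 1 -> legal
(5,4): flips 1 -> legal
(5,5): flips 1 -> legal
(5,6): flips 1 -> legal
(5,7): no bracket -> illegal
(6,1): flips 2 -> legal
(6,3): no bracket -> illegal
(7,1): no bracket -> illegal
(7,2): no bracket -> illegal
(7,3): no bracket -> illegal
B mobility = 6
-- W to move --
(1,2): flips 2 -> legal
(1,3): flips 2 -> legal
(1,4): no bracket -> illegal
(2,2): flips 1 -> legal
(2,4): flips 2 -> legal
(2,5): flips 1 -> legal
(3,2): no bracket -> illegal
(3,5): no bracket -> illegal
W mobility = 5

Answer: B=6 W=5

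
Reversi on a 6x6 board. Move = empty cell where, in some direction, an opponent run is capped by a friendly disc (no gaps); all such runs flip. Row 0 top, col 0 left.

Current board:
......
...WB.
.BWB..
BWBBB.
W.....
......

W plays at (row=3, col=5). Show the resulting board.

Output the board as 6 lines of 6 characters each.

Answer: ......
...WB.
.BWB..
BWWWWW
W.....
......

Derivation:
Place W at (3,5); scan 8 dirs for brackets.
Dir NW: first cell '.' (not opp) -> no flip
Dir N: first cell '.' (not opp) -> no flip
Dir NE: edge -> no flip
Dir W: opp run (3,4) (3,3) (3,2) capped by W -> flip
Dir E: edge -> no flip
Dir SW: first cell '.' (not opp) -> no flip
Dir S: first cell '.' (not opp) -> no flip
Dir SE: edge -> no flip
All flips: (3,2) (3,3) (3,4)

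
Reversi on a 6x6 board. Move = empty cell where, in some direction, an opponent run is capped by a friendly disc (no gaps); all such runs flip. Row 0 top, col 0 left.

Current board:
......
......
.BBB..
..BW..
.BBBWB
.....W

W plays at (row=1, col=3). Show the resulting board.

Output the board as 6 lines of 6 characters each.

Answer: ......
...W..
.BBW..
..BW..
.BBBWB
.....W

Derivation:
Place W at (1,3); scan 8 dirs for brackets.
Dir NW: first cell '.' (not opp) -> no flip
Dir N: first cell '.' (not opp) -> no flip
Dir NE: first cell '.' (not opp) -> no flip
Dir W: first cell '.' (not opp) -> no flip
Dir E: first cell '.' (not opp) -> no flip
Dir SW: opp run (2,2), next='.' -> no flip
Dir S: opp run (2,3) capped by W -> flip
Dir SE: first cell '.' (not opp) -> no flip
All flips: (2,3)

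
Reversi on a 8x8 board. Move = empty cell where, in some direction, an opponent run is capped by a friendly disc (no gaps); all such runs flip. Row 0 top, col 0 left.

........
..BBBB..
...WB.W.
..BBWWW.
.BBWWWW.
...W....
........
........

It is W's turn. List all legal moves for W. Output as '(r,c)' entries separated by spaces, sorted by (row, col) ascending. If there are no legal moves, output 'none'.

Answer: (0,1) (0,2) (0,3) (0,4) (0,5) (2,1) (2,2) (2,5) (3,1) (4,0) (5,0)

Derivation:
(0,1): flips 1 -> legal
(0,2): flips 2 -> legal
(0,3): flips 1 -> legal
(0,4): flips 3 -> legal
(0,5): flips 1 -> legal
(0,6): no bracket -> illegal
(1,1): no bracket -> illegal
(1,6): no bracket -> illegal
(2,1): flips 1 -> legal
(2,2): flips 1 -> legal
(2,5): flips 1 -> legal
(3,0): no bracket -> illegal
(3,1): flips 3 -> legal
(4,0): flips 2 -> legal
(5,0): flips 2 -> legal
(5,1): no bracket -> illegal
(5,2): no bracket -> illegal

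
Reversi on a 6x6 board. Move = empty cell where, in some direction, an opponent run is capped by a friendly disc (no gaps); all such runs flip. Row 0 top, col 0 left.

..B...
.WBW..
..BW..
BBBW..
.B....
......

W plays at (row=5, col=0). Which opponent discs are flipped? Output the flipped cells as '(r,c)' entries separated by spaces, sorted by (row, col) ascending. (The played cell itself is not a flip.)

Answer: (3,2) (4,1)

Derivation:
Dir NW: edge -> no flip
Dir N: first cell '.' (not opp) -> no flip
Dir NE: opp run (4,1) (3,2) capped by W -> flip
Dir W: edge -> no flip
Dir E: first cell '.' (not opp) -> no flip
Dir SW: edge -> no flip
Dir S: edge -> no flip
Dir SE: edge -> no flip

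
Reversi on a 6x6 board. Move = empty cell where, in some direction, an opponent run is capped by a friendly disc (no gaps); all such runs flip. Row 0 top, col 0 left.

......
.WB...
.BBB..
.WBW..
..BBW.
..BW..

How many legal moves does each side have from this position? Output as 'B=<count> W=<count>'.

-- B to move --
(0,0): flips 1 -> legal
(0,1): flips 1 -> legal
(0,2): no bracket -> illegal
(1,0): flips 1 -> legal
(2,0): flips 1 -> legal
(2,4): flips 1 -> legal
(3,0): flips 1 -> legal
(3,4): flips 1 -> legal
(3,5): no bracket -> illegal
(4,0): flips 1 -> legal
(4,1): flips 1 -> legal
(4,5): flips 1 -> legal
(5,4): flips 1 -> legal
(5,5): flips 2 -> legal
B mobility = 12
-- W to move --
(0,1): no bracket -> illegal
(0,2): no bracket -> illegal
(0,3): no bracket -> illegal
(1,0): no bracket -> illegal
(1,3): flips 3 -> legal
(1,4): no bracket -> illegal
(2,0): no bracket -> illegal
(2,4): no bracket -> illegal
(3,0): no bracket -> illegal
(3,4): no bracket -> illegal
(4,1): flips 2 -> legal
(5,1): flips 2 -> legal
(5,4): no bracket -> illegal
W mobility = 3

Answer: B=12 W=3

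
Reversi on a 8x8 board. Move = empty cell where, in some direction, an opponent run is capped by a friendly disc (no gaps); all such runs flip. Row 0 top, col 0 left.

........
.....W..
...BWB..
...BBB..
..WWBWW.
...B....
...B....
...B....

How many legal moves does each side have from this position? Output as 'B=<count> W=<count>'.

-- B to move --
(0,4): no bracket -> illegal
(0,5): flips 1 -> legal
(0,6): flips 2 -> legal
(1,3): flips 1 -> legal
(1,4): flips 1 -> legal
(1,6): no bracket -> illegal
(2,6): no bracket -> illegal
(3,1): flips 1 -> legal
(3,2): no bracket -> illegal
(3,6): no bracket -> illegal
(3,7): no bracket -> illegal
(4,1): flips 2 -> legal
(4,7): flips 2 -> legal
(5,1): flips 1 -> legal
(5,2): flips 1 -> legal
(5,4): no bracket -> illegal
(5,5): flips 1 -> legal
(5,6): flips 1 -> legal
(5,7): flips 1 -> legal
B mobility = 12
-- W to move --
(1,2): flips 2 -> legal
(1,3): flips 2 -> legal
(1,4): no bracket -> illegal
(1,6): flips 2 -> legal
(2,2): flips 1 -> legal
(2,6): flips 1 -> legal
(3,2): no bracket -> illegal
(3,6): no bracket -> illegal
(5,2): no bracket -> illegal
(5,4): flips 2 -> legal
(5,5): no bracket -> illegal
(6,2): no bracket -> illegal
(6,4): flips 1 -> legal
(7,2): no bracket -> illegal
(7,4): no bracket -> illegal
W mobility = 7

Answer: B=12 W=7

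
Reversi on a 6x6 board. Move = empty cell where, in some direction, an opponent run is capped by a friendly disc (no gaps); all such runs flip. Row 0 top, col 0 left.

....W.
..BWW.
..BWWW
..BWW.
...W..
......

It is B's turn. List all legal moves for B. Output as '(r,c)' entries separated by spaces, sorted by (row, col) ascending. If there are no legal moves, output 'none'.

Answer: (0,5) (1,5) (3,5) (4,4) (4,5) (5,4)

Derivation:
(0,2): no bracket -> illegal
(0,3): no bracket -> illegal
(0,5): flips 2 -> legal
(1,5): flips 2 -> legal
(3,5): flips 2 -> legal
(4,2): no bracket -> illegal
(4,4): flips 1 -> legal
(4,5): flips 2 -> legal
(5,2): no bracket -> illegal
(5,3): no bracket -> illegal
(5,4): flips 1 -> legal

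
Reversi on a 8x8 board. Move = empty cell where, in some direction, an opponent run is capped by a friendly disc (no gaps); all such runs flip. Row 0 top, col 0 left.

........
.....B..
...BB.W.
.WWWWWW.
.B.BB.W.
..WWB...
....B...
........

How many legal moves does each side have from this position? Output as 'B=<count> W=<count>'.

Answer: B=12 W=12

Derivation:
-- B to move --
(1,6): no bracket -> illegal
(1,7): flips 2 -> legal
(2,0): no bracket -> illegal
(2,1): flips 2 -> legal
(2,2): flips 1 -> legal
(2,5): flips 1 -> legal
(2,7): no bracket -> illegal
(3,0): no bracket -> illegal
(3,7): flips 1 -> legal
(4,0): no bracket -> illegal
(4,2): flips 2 -> legal
(4,5): flips 1 -> legal
(4,7): no bracket -> illegal
(5,1): flips 2 -> legal
(5,5): no bracket -> illegal
(5,6): no bracket -> illegal
(5,7): flips 2 -> legal
(6,1): flips 1 -> legal
(6,2): flips 1 -> legal
(6,3): flips 2 -> legal
B mobility = 12
-- W to move --
(0,4): flips 1 -> legal
(0,5): no bracket -> illegal
(0,6): flips 2 -> legal
(1,2): flips 1 -> legal
(1,3): flips 2 -> legal
(1,4): flips 2 -> legal
(1,6): no bracket -> illegal
(2,2): no bracket -> illegal
(2,5): no bracket -> illegal
(3,0): flips 1 -> legal
(4,0): no bracket -> illegal
(4,2): no bracket -> illegal
(4,5): no bracket -> illegal
(5,0): flips 1 -> legal
(5,1): flips 1 -> legal
(5,5): flips 2 -> legal
(6,3): no bracket -> illegal
(6,5): flips 2 -> legal
(7,3): no bracket -> illegal
(7,4): flips 3 -> legal
(7,5): flips 1 -> legal
W mobility = 12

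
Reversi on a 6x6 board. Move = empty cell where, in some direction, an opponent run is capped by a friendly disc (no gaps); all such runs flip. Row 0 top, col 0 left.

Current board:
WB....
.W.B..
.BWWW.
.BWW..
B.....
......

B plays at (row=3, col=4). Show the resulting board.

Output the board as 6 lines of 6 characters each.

Place B at (3,4); scan 8 dirs for brackets.
Dir NW: opp run (2,3), next='.' -> no flip
Dir N: opp run (2,4), next='.' -> no flip
Dir NE: first cell '.' (not opp) -> no flip
Dir W: opp run (3,3) (3,2) capped by B -> flip
Dir E: first cell '.' (not opp) -> no flip
Dir SW: first cell '.' (not opp) -> no flip
Dir S: first cell '.' (not opp) -> no flip
Dir SE: first cell '.' (not opp) -> no flip
All flips: (3,2) (3,3)

Answer: WB....
.W.B..
.BWWW.
.BBBB.
B.....
......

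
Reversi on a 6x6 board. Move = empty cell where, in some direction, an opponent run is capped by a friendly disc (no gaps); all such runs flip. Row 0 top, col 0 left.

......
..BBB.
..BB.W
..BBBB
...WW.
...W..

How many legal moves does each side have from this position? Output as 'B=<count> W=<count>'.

Answer: B=4 W=5

Derivation:
-- B to move --
(1,5): flips 1 -> legal
(2,4): no bracket -> illegal
(4,2): no bracket -> illegal
(4,5): no bracket -> illegal
(5,2): flips 1 -> legal
(5,4): flips 2 -> legal
(5,5): flips 1 -> legal
B mobility = 4
-- W to move --
(0,1): no bracket -> illegal
(0,2): no bracket -> illegal
(0,3): flips 4 -> legal
(0,4): no bracket -> illegal
(0,5): no bracket -> illegal
(1,1): flips 2 -> legal
(1,5): no bracket -> illegal
(2,1): flips 1 -> legal
(2,4): flips 1 -> legal
(3,1): no bracket -> illegal
(4,1): no bracket -> illegal
(4,2): no bracket -> illegal
(4,5): flips 1 -> legal
W mobility = 5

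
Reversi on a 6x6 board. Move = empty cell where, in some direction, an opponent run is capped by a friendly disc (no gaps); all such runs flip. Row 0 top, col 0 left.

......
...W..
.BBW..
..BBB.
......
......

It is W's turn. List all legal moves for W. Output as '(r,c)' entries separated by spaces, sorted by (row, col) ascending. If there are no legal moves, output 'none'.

Answer: (2,0) (3,1) (4,1) (4,3) (4,5)

Derivation:
(1,0): no bracket -> illegal
(1,1): no bracket -> illegal
(1,2): no bracket -> illegal
(2,0): flips 2 -> legal
(2,4): no bracket -> illegal
(2,5): no bracket -> illegal
(3,0): no bracket -> illegal
(3,1): flips 1 -> legal
(3,5): no bracket -> illegal
(4,1): flips 1 -> legal
(4,2): no bracket -> illegal
(4,3): flips 1 -> legal
(4,4): no bracket -> illegal
(4,5): flips 1 -> legal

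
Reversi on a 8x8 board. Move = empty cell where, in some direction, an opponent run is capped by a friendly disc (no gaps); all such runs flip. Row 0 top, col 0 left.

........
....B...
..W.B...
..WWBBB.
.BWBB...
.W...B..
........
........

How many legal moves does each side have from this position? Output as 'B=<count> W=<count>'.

-- B to move --
(1,1): flips 2 -> legal
(1,2): no bracket -> illegal
(1,3): no bracket -> illegal
(2,1): flips 1 -> legal
(2,3): flips 2 -> legal
(3,1): flips 2 -> legal
(4,0): no bracket -> illegal
(5,0): no bracket -> illegal
(5,2): no bracket -> illegal
(5,3): no bracket -> illegal
(6,0): flips 3 -> legal
(6,1): flips 1 -> legal
(6,2): no bracket -> illegal
B mobility = 6
-- W to move --
(0,3): no bracket -> illegal
(0,4): no bracket -> illegal
(0,5): no bracket -> illegal
(1,3): no bracket -> illegal
(1,5): flips 1 -> legal
(2,3): no bracket -> illegal
(2,5): no bracket -> illegal
(2,6): no bracket -> illegal
(2,7): no bracket -> illegal
(3,0): no bracket -> illegal
(3,1): flips 1 -> legal
(3,7): flips 3 -> legal
(4,0): flips 1 -> legal
(4,5): flips 2 -> legal
(4,6): no bracket -> illegal
(4,7): no bracket -> illegal
(5,0): flips 1 -> legal
(5,2): no bracket -> illegal
(5,3): flips 1 -> legal
(5,4): flips 1 -> legal
(5,6): no bracket -> illegal
(6,4): no bracket -> illegal
(6,5): no bracket -> illegal
(6,6): flips 2 -> legal
W mobility = 9

Answer: B=6 W=9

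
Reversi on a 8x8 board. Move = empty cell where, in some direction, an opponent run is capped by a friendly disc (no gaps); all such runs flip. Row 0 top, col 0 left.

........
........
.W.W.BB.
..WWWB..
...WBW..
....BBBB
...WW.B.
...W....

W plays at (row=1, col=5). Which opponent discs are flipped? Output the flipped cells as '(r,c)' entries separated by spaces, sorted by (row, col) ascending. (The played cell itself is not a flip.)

Answer: (2,5) (3,5)

Derivation:
Dir NW: first cell '.' (not opp) -> no flip
Dir N: first cell '.' (not opp) -> no flip
Dir NE: first cell '.' (not opp) -> no flip
Dir W: first cell '.' (not opp) -> no flip
Dir E: first cell '.' (not opp) -> no flip
Dir SW: first cell '.' (not opp) -> no flip
Dir S: opp run (2,5) (3,5) capped by W -> flip
Dir SE: opp run (2,6), next='.' -> no flip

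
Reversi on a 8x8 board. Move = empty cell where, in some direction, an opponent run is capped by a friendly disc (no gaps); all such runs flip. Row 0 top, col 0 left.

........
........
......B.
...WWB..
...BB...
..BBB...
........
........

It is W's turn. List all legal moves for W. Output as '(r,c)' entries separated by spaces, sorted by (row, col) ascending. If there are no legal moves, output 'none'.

(1,5): no bracket -> illegal
(1,6): no bracket -> illegal
(1,7): no bracket -> illegal
(2,4): no bracket -> illegal
(2,5): no bracket -> illegal
(2,7): no bracket -> illegal
(3,2): no bracket -> illegal
(3,6): flips 1 -> legal
(3,7): no bracket -> illegal
(4,1): no bracket -> illegal
(4,2): no bracket -> illegal
(4,5): no bracket -> illegal
(4,6): no bracket -> illegal
(5,1): no bracket -> illegal
(5,5): flips 1 -> legal
(6,1): flips 2 -> legal
(6,2): no bracket -> illegal
(6,3): flips 2 -> legal
(6,4): flips 2 -> legal
(6,5): no bracket -> illegal

Answer: (3,6) (5,5) (6,1) (6,3) (6,4)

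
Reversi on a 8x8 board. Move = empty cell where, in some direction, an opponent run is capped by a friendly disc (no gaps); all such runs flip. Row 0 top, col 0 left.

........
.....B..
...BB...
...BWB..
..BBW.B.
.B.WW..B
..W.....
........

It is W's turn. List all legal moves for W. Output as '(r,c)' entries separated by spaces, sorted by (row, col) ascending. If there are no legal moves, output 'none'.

Answer: (1,2) (1,3) (1,4) (2,2) (2,6) (3,1) (3,2) (3,6) (4,0) (4,1) (5,2)

Derivation:
(0,4): no bracket -> illegal
(0,5): no bracket -> illegal
(0,6): no bracket -> illegal
(1,2): flips 1 -> legal
(1,3): flips 3 -> legal
(1,4): flips 1 -> legal
(1,6): no bracket -> illegal
(2,2): flips 1 -> legal
(2,5): no bracket -> illegal
(2,6): flips 1 -> legal
(3,1): flips 1 -> legal
(3,2): flips 2 -> legal
(3,6): flips 1 -> legal
(3,7): no bracket -> illegal
(4,0): flips 1 -> legal
(4,1): flips 2 -> legal
(4,5): no bracket -> illegal
(4,7): no bracket -> illegal
(5,0): no bracket -> illegal
(5,2): flips 1 -> legal
(5,5): no bracket -> illegal
(5,6): no bracket -> illegal
(6,0): no bracket -> illegal
(6,1): no bracket -> illegal
(6,6): no bracket -> illegal
(6,7): no bracket -> illegal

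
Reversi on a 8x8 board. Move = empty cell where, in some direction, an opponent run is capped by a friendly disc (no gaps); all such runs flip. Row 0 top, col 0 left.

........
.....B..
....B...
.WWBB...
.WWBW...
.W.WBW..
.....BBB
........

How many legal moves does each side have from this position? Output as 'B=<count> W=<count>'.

-- B to move --
(2,0): no bracket -> illegal
(2,1): flips 1 -> legal
(2,2): no bracket -> illegal
(2,3): no bracket -> illegal
(3,0): flips 2 -> legal
(3,5): no bracket -> illegal
(4,0): flips 2 -> legal
(4,5): flips 2 -> legal
(4,6): no bracket -> illegal
(5,0): no bracket -> illegal
(5,2): flips 1 -> legal
(5,6): flips 1 -> legal
(6,0): flips 2 -> legal
(6,1): no bracket -> illegal
(6,2): no bracket -> illegal
(6,3): flips 1 -> legal
(6,4): no bracket -> illegal
B mobility = 8
-- W to move --
(0,4): no bracket -> illegal
(0,5): no bracket -> illegal
(0,6): flips 3 -> legal
(1,3): no bracket -> illegal
(1,4): flips 2 -> legal
(1,6): no bracket -> illegal
(2,2): flips 1 -> legal
(2,3): flips 2 -> legal
(2,5): no bracket -> illegal
(2,6): no bracket -> illegal
(3,5): flips 2 -> legal
(4,5): no bracket -> illegal
(5,2): no bracket -> illegal
(5,6): no bracket -> illegal
(5,7): no bracket -> illegal
(6,3): no bracket -> illegal
(6,4): flips 1 -> legal
(7,4): no bracket -> illegal
(7,5): flips 1 -> legal
(7,6): flips 3 -> legal
(7,7): flips 1 -> legal
W mobility = 9

Answer: B=8 W=9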